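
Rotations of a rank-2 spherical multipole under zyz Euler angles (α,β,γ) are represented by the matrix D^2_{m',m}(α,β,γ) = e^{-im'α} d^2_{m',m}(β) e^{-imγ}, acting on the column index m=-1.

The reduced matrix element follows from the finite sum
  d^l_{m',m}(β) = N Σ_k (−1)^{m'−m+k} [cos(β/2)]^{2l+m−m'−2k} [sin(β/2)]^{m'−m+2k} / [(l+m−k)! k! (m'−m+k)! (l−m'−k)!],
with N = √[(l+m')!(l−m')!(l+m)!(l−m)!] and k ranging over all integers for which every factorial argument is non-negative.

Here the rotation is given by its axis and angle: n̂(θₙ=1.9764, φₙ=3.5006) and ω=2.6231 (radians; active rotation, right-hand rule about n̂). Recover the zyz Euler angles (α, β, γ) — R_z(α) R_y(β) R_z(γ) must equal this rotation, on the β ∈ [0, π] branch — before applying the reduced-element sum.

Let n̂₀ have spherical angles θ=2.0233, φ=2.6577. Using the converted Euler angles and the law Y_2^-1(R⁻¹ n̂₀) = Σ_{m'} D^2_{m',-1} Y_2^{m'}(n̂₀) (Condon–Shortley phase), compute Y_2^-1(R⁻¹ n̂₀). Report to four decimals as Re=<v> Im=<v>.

Axis–angle → zyz. n̂ = (sinθₙcosφₙ, sinθₙsinφₙ, cosθₙ) = (-0.860283, -0.322838, -0.394574), ω = 2.6231.
R = I cosω + sinω [n̂]ₓ + (1−cosω) n̂n̂ᵀ gives
  R = [+0.514335, +0.714501, +0.474286; +0.323422, -0.673816, +0.664356; +0.794265, -0.188307, -0.577653]
β = atan2(√(R₁₃²+R₂₃²), R₃₃) = 2.186647; α = atan2(R₂₃, R₁₃) mod 2π = 0.950800; γ = atan2(R₃₂, −R₃₁) mod 2π = 3.374378
Need the full column D^2_{m',-1} for m'=−2..2 at α=0.9508, β=2.1866, γ=3.3744.
cos(β/2)=0.459536, sin(β/2)=0.888159
d^2_{-2,-1}: single k=1 term ⇒ +0.172377;  D = +0.092088-0.145718i
d^2_{-1,-1}: k∈[0..1] ⇒ +0.044594 -0.499738 = -0.455143;  D = +0.171865+0.421447i
d^2_{0,-1}: k∈[0..1] ⇒ -0.211118 +0.788620 = +0.577502;  D = -0.561925-0.133223i
d^2_{1,-1}: k∈[0..1] ⇒ +0.499738 -0.622247 = -0.122510;  D = +0.092264-0.080598i
d^2_{2,-1}: single k=0 term ⇒ -0.643905;  D = -0.063014-0.640814i
Y_2^{m'}(θ=2.0233,φ=2.6577) and Σ D·Y over m':
  (+0.0921-0.1457i)·(+0.1772+0.2573i)  (+0.1719+0.4214i)·(+0.2689+0.1413i)  (-0.5619-0.1332i)·(-0.1345+0.0000i)  (+0.0923-0.0806i)·(-0.2689+0.1413i)  (-0.0630-0.6408i)·(+0.1772-0.2573i)
Y_2^-1(R⁻¹ n̂) = -0.073427+0.090797i

Re=-0.0734 Im=0.0908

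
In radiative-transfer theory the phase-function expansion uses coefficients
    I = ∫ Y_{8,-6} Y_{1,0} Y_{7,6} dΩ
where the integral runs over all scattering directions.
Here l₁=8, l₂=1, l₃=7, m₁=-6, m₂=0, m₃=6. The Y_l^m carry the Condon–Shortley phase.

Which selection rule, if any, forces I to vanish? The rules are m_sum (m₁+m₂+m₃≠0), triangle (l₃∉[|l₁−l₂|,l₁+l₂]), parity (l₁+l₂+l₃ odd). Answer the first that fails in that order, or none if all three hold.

none

Σmᵢ = 0  ✓
l₃∈[|l₁−l₂|,l₁+l₂]=[7,9], have l₃=7  ✓
Σlᵢ = 16 ⇒ even  ✓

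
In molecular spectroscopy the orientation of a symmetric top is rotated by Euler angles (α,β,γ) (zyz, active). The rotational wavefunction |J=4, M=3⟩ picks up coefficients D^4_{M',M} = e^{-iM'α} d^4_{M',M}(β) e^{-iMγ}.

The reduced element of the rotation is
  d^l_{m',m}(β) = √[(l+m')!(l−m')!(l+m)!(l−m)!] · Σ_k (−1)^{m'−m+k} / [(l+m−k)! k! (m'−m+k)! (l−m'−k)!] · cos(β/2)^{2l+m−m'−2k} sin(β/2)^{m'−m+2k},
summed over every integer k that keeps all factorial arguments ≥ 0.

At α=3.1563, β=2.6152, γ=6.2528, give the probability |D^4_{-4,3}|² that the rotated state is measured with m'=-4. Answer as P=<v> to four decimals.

Split into d^4_{-4,3}(β=2.6152) × two z-phases.
Half-angle: c=0.260168, s=0.965563. N=√(1·40320·5040·1)=14255.272709
The bounds max(0,m−m')=7 and min(l+m,l−m')=7 give 1 term
  k=7: (−1)^0·14255.2727/(5040)·0.2602^1·0.9656^7 = +0.575790
d^4_{-4,3}(2.6152) = +0.575790
|D^4_{-4,3}|² = |d^4_{-4,3}(β)|² = (+0.575790)² = 0.331535 (the z-rotation phases have unit modulus)

P=0.3315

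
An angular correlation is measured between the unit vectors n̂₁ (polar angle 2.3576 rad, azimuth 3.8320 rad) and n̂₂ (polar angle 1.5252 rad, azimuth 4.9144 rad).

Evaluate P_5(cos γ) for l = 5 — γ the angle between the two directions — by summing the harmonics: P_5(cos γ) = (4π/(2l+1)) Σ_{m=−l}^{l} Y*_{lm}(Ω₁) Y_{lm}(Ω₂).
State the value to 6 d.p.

Addition theorem: P_5(cos γ) = (4π/11) Σ_m Y*_{lm}(Ω₁) Y_{lm}(Ω₂), m = −5…5:
  m=-5: Y*=+0.077578+0.024888i  Y=+0.391017+0.245552i  product +0.024223+0.028781i
  m=-4: Y*=+0.239937-0.095824i  Y=+0.046030-0.048163i  product +0.006429-0.015967i
  m=-3: Y*=+0.205268-0.375360i  Y=+0.192767+0.278150i  product +0.143975-0.015262i
  m=-2: Y*=-0.056973-0.296268i  Y=+0.070440-0.030116i  product -0.012936-0.019153i
  m=-1: Y*=+0.129049+0.106597i  Y=+0.062333+0.304354i  product -0.024399+0.045921i
  m=+0: Y*=+0.352758-0.000000i  Y=+0.079186+0.000000i  product +0.027933+0.000000i
  m=+1: Y*=-0.129049+0.106597i  Y=-0.062333+0.304354i  product -0.024399-0.045921i
  m=+2: Y*=-0.056973+0.296268i  Y=+0.070440+0.030116i  product -0.012936+0.019153i
  m=+3: Y*=-0.205268-0.375360i  Y=-0.192767+0.278150i  product +0.143975+0.015262i
  m=+4: Y*=+0.239937+0.095824i  Y=+0.046030+0.048163i  product +0.006429+0.015967i
  m=+5: Y*=-0.077578+0.024888i  Y=-0.391017+0.245552i  product +0.024223-0.028781i
Accumulated sum +0.302519+0.000000i; after 4π/(2l+1) scaling, +0.345596+0.000000i ⇒ P_5 = 0.345596

0.345596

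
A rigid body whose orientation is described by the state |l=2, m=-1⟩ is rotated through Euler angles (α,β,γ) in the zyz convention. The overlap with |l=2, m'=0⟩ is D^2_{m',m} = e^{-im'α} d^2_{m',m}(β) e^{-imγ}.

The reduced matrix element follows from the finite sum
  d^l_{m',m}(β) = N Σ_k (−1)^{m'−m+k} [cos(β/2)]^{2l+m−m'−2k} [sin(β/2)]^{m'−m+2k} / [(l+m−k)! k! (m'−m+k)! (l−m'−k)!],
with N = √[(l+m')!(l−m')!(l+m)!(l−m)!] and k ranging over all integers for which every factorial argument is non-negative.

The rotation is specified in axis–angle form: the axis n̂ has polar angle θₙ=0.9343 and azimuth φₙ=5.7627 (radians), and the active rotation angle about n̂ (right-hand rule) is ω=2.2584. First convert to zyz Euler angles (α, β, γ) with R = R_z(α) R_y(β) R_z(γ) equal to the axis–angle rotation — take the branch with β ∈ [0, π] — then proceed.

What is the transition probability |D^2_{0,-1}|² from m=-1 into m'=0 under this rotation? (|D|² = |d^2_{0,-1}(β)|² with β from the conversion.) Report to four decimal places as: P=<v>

P=0.0049

Axis–angle → zyz. n̂ = (sinθₙcosφₙ, sinθₙsinφₙ, cosθₙ) = (+0.697692, -0.399921, +0.594382), ω = 2.2584.
R = I cosω + sinω [n̂]ₓ + (1−cosω) n̂n̂ᵀ gives
  R = [+0.161035, -0.915433, +0.368850; +0.003206, -0.373240, -0.927729; +0.986943, +0.150580, -0.057170]
β = atan2(√(R₁₃²+R₂₃²), R₃₃) = 1.627997; α = atan2(R₂₃, R₁₃) mod 2π = 5.090810; γ = atan2(R₃₂, −R₃₁) mod 2π = 2.990188
First d^2_{0,-1}(β=1.6280), then the phase factors e^{-i(0)α} and e^{-i(-1)γ}:
Half-angle: c=0.686597, s=0.727038. N=√(2·2·1·6)=4.898979
The bounds max(0,m−m')=0 and min(l+m,l−m')=1 give 2 terms
  k=0: (−1)^1·4.8990/(2)·0.6866^3·0.7270^1 = -0.576419
  k=1: (−1)^2·4.8990/(2)·0.6866^1·0.7270^3 = +0.646323
d^2_{0,-1}(1.6280) = -0.576419 +0.646323 = +0.069904
|D^2_{0,-1}|² = |d^2_{0,-1}(β)|² = (+0.069904)² = 0.004887 (the z-rotation phases have unit modulus)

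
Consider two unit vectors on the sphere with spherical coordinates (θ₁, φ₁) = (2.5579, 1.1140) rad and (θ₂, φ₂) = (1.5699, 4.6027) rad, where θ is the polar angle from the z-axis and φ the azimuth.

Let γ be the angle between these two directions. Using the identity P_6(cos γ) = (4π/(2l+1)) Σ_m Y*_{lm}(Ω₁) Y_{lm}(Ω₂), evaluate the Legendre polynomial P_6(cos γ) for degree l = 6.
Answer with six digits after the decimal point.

0.308919

Expand P_6 via completeness: Σ_{m} conj(Y_{6,m}) at Ω₁ times Y_{6,m} at Ω₂ —
  [-6]  conj(Y_{6,-6})(Ω₁) = +0.012462+0.005281i ; Y_{6,-6}(Ω₂) = -0.382184-0.295474i ; Δ = -0.003202-0.005700i
  [-5]  conj(Y_{6,-5})(Ω₁) = -0.053688+0.046444i ; Y_{6,-5}(Ω₂) = -0.000782+0.001280i ; Δ = -0.000017-0.000105i
  [-4]  conj(Y_{6,-4})(Ω₁) = -0.055577-0.211998i ; Y_{6,-4}(Ω₂) = -0.322984-0.151564i ; Δ = -0.014181+0.076895i
  [-3]  conj(Y_{6,-3})(Ω₁) = +0.415398+0.084381i ; Y_{6,-3}(Ω₂) = -0.000566+0.001658i ; Δ = -0.000375+0.000641i
  [-2]  conj(Y_{6,-2})(Ω₁) = -0.269856+0.349721i ; Y_{6,-2}(Ω₂) = -0.317884-0.070878i ; Δ = +0.110570-0.092044i
  [-1]  conj(Y_{6,-1})(Ω₁) = -0.009207-0.018733i ; Y_{6,-1}(Ω₂) = -0.000202+0.001835i ; Δ = +0.000036-0.000013i
  [+0]  conj(Y_{6,0})(Ω₁) = -0.421333-0.000000i ; Y_{6,0}(Ω₂) = -0.317841+0.000000i ; Δ = +0.133917+0.000000i
  [+1]  conj(Y_{6,1})(Ω₁) = +0.009207-0.018733i ; Y_{6,1}(Ω₂) = +0.000202+0.001835i ; Δ = +0.000036+0.000013i
  [+2]  conj(Y_{6,2})(Ω₁) = -0.269856-0.349721i ; Y_{6,2}(Ω₂) = -0.317884+0.070878i ; Δ = +0.110570+0.092044i
  [+3]  conj(Y_{6,3})(Ω₁) = -0.415398+0.084381i ; Y_{6,3}(Ω₂) = +0.000566+0.001658i ; Δ = -0.000375-0.000641i
  [+4]  conj(Y_{6,4})(Ω₁) = -0.055577+0.211998i ; Y_{6,4}(Ω₂) = -0.322984+0.151564i ; Δ = -0.014181-0.076895i
  [+5]  conj(Y_{6,5})(Ω₁) = +0.053688+0.046444i ; Y_{6,5}(Ω₂) = +0.000782+0.001280i ; Δ = -0.000017+0.000105i
  [+6]  conj(Y_{6,6})(Ω₁) = +0.012462-0.005281i ; Y_{6,6}(Ω₂) = -0.382184+0.295474i ; Δ = -0.003202+0.005700i
Accumulated sum +0.319579-0.000000i; after 4π/(2l+1) scaling, +0.308919-0.000000i ⇒ P_6 = 0.308919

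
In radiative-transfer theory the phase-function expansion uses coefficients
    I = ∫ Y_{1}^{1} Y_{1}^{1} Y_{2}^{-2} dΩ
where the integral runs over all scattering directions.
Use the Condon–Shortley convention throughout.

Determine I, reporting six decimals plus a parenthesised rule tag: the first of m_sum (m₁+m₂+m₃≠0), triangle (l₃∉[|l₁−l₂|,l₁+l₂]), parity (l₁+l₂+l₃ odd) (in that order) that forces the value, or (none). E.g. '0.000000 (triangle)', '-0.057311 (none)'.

Checks pass: Σm=0; 4 even; l₃=2∈[0,2].
(2·1+1)(2·1+1)(2·2+1) = 45
Δ: 0! 2! 2! / 5! → 1/30
sum: t=0:+1/1 = 1/1
3j²(1 1 2; 0 0 0) = Δ·Π!·Σ² = 2/15  (sign +1)
sum: t=0:+1/4 = 1/4
3j²(1 1 2; 1 1 -2) = Δ·Π!·Σ² = 1/5  (sign +1)
combine: 4πI² = 45·2/15·1/5 = 6/5
take √, sign +1: I = 0.30901936
No selection rule forces the value: the integral is nonzero (none).

0.309019 (none)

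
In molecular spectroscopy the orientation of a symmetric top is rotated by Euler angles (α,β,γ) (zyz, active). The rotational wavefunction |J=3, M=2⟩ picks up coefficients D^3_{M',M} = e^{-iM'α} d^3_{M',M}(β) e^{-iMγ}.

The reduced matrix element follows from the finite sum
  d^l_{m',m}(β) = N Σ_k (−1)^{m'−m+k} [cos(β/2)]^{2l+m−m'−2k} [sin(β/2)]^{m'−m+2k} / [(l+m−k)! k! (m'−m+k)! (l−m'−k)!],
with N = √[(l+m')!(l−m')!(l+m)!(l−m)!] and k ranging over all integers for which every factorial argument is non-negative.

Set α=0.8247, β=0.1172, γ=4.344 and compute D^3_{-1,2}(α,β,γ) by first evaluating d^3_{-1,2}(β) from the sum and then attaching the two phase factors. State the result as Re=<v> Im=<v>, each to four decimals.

Re=0.0000 Im=-0.0013

D^3_{-1,2}(0.8247,0.1172,4.3440) = e^{-i·-1·0.8247}·d^3_{-1,2}(0.1172)·e^{-i·2·4.3440}. Compute d first:
Half-angle: c=0.998284, s=0.058566. N=√(2·24·120·1)=75.894664
k: max(0,(2)−(-1))=3 … min(3+(2),3−(-1))=4
  k=3: (−1)^0·75.8947/(12)·0.9983^3·0.0586^3 = +0.001264
  k=4: (−1)^1·75.8947/(24)·0.9983^1·0.0586^5 = -0.000002
d^3_{-1,2}(0.1172) = +0.001264 -0.000002 = +0.001262
Phases: e^{-i·(-1)·0.8247}=+0.678777+0.734344i, e^{-i·(2)·4.3440}=-0.740637-0.671905i ⇒ D=-0.000012-0.001262i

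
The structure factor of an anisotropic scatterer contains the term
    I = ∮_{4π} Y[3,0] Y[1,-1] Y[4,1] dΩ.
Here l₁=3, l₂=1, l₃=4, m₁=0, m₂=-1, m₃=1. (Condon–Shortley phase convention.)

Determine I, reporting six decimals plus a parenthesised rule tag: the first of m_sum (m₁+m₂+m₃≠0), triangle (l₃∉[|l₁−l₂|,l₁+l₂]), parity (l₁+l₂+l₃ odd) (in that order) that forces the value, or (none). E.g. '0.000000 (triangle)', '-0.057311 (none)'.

-0.194664 (none)

Checks pass: Σm=0; 8 even; l₃=4∈[2,4].
(2·3+1)(2·1+1)(2·4+1) = 189
Δ: 0! 6! 2! / 9! → 1/252
sum: t=0:+1/36 = 1/36
3j²(3 1 4; 0 0 0) = Δ·Π!·Σ² = 4/63  (sign +1)
sum: t=0:+1/72 = 1/72
3j²(3 1 4; 0 -1 1) = Δ·Π!·Σ² = 5/126  (sign -1)
combine: 4πI² = 189·4/63·5/126 = 10/21
take √, sign -1: I = -0.19466390
No selection rule forces the value: the integral is nonzero (none).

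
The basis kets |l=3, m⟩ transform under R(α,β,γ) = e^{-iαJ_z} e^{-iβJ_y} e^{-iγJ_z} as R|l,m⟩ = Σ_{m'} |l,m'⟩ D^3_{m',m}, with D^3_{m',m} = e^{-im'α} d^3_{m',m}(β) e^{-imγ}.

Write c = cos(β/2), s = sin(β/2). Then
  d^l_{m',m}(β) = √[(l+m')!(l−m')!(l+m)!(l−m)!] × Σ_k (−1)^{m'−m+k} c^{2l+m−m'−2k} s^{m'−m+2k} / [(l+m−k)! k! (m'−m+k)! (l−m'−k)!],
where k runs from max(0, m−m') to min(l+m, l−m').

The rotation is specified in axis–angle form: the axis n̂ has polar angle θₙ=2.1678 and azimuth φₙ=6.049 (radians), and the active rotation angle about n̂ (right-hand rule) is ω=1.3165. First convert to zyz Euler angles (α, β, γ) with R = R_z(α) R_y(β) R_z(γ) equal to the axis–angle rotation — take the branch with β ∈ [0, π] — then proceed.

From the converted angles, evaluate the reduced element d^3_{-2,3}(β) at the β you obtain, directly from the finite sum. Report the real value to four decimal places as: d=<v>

d=0.0700

Axis–angle → zyz. n̂ = (sinθₙcosφₙ, sinθₙsinφₙ, cosθₙ) = (+0.804449, -0.191911, -0.562167), ω = 1.3165.
R = I cosω + sinω [n̂]ₓ + (1−cosω) n̂n̂ᵀ gives
  R = [+0.735906, +0.428542, -0.524208; -0.659634, +0.279129, -0.697833; -0.152729, +0.859324, +0.488094]
β = atan2(√(R₁₃²+R₂₃²), R₃₃) = 1.060892; α = atan2(R₂₃, R₁₃) mod 2π = 4.068124; γ = atan2(R₃₂, −R₃₁) mod 2π = 1.394902
d^3_{-2,3}(β=1.0609) via the finite sum:
With c≡cos(β/2)=0.862582 and s≡sin(β/2)=0.505918, N=[1·120·720·1]^{1/2}=293.938769
Admissible k: 5..5 (factorial args all ≥0)
  k=5: (−1)^0·293.9388/(120)·0.8626^1·0.5059^5 = +0.070029
d^3_{-2,3}(1.0609) = +0.070029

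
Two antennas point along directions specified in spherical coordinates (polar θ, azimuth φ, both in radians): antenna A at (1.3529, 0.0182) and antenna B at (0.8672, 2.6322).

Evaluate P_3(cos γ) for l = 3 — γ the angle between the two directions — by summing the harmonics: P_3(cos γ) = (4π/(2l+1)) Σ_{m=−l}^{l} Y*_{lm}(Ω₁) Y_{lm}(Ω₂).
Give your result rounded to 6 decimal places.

Term-by-term m-sum for l=3 (normalisation 4π/7 = 1.795196):
  m=-3: (0.387743, 0.021192) × (-0.007881, -0.184812) = (0.000861, -0.071826)  (running Σ = (0.000861, -0.071826))
  m=-2: (0.210465, 0.007664) × (0.201600, 0.327339) = (0.039921, 0.070439)  (running Σ = (0.040782, -0.001388))
  m=-1: (-0.241769, -0.004401) × (-0.235113, -0.131325) = (0.056265, 0.032785)  (running Σ = (0.097047, 0.031397))
  m=0: (-0.223166, -0.000000) × (-0.219024, 0.000000) = (0.048879, 0.000000)  (running Σ = (0.145925, 0.031397))
  m=1: (0.241769, -0.004401) × (0.235113, -0.131325) = (0.056265, -0.032785)  (running Σ = (0.202191, -0.001388))
  m=2: (0.210465, -0.007664) × (0.201600, -0.327339) = (0.039921, -0.070439)  (running Σ = (0.242112, -0.071826))
  m=3: (-0.387743, 0.021192) × (0.007881, -0.184812) = (0.000861, 0.071826)  (running Σ = (0.242972, 0.000000))
Total Σ_m = (0.242972, 0.000000). Multiply by 1.795196: (0.436183, 0.000000). P_3(cos γ) = 0.436183

0.436183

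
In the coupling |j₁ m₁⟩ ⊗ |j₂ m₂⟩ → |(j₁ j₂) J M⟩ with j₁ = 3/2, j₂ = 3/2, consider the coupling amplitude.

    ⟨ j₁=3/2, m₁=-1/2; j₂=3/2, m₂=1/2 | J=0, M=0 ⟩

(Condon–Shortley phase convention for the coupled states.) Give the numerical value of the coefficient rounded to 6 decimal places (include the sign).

√[1·3!0!0!/4! · 1!2!2!1!0!0!] = √(1)
  +(−1)^2/∏(2,1,0,0,0,0)! = 1/2  (running 1/2)
⟨..|..⟩ = √(1)·(1/2) = +0.500000

+√(1/4) = +0.500000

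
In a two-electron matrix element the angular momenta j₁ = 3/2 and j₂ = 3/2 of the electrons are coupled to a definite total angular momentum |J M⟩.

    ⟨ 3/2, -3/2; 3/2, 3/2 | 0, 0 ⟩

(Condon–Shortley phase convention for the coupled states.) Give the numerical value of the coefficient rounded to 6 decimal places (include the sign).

triangle: 3!*0!*0!/4! = 6/24
(j±m)!: 0!*3!*3!*0!*0!*0! = 36
prefactor² = (2J+1)*Δ*N² = 9
  k=3: −1/(3!*0!*0!*0!*0!*0!) = -1/6
Σ = -1/6  ⇒  CG² = 9*(-1/6)² = 1/4
CG = −√(1/4) = -0.500000

-0.500000  (= −√(1/4))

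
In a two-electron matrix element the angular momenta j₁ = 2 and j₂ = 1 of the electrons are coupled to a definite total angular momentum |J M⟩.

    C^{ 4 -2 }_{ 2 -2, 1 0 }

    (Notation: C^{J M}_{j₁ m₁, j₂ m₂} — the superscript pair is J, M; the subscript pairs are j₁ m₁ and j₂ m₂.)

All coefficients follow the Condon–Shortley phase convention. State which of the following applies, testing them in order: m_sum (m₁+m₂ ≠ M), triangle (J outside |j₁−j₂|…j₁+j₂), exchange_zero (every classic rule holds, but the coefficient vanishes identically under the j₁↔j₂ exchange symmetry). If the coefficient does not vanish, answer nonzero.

triangle

m-sum: m₁+m₂ = -2+0 = -2, M = -2  ✓
triangle: need |j₁−j₂| ≤ J ≤ j₁+j₂, i.e. J ∈ [1, 3]; J = 4 is outside ✗ ⇒ coefficient is 0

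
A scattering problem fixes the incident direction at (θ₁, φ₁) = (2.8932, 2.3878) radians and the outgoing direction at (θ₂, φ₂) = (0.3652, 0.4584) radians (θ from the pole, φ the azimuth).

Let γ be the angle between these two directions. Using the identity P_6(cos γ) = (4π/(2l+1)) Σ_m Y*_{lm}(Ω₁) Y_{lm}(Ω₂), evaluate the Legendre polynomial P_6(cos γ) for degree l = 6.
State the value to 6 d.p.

Summing Y*_{l m}(θ₁,φ₁)·Y_{l m}(θ₂,φ₂) over m ∈ [−6, 6]; prefactor 4π/(2·6+1) = 0.966644:
  m=-6: Y*=(-0.000020, 0.000105)  Y=(-0.000927, -0.000382)  product (0.000000, -0.000000)
  m=-5: Y*=(-0.001179, 0.000855)  Y=(-0.005996, -0.006820)  product (0.000013, 0.000003)
  m=-4: Y*=(-0.012070, -0.001534)  Y=(-0.012963, -0.048185)  product (0.000083, 0.000601)
  m=-3: Y*=(-0.043836, -0.053050)  Y=(0.035534, -0.179349)  product (-0.011072, 0.005977)
  m=-2: Y*=(0.016438, -0.259706)  Y=(0.263200, -0.343365)  product (-0.084848, -0.073999)
  m=-1: Y*=(0.425513, -0.399432)  Y=(0.486206, -0.239922)  product (0.111055, -0.296296)
  m=+0: Y*=(0.456164, -0.000000)  Y=(0.015399, 0.000000)  product (0.007025, 0.000000)
  m=+1: Y*=(-0.425513, -0.399432)  Y=(-0.486206, -0.239922)  product (0.111055, 0.296296)
  m=+2: Y*=(0.016438, 0.259706)  Y=(0.263200, 0.343365)  product (-0.084848, 0.073999)
  m=+3: Y*=(0.043836, -0.053050)  Y=(-0.035534, -0.179349)  product (-0.011072, -0.005977)
  m=+4: Y*=(-0.012070, 0.001534)  Y=(-0.012963, 0.048185)  product (0.000083, -0.000601)
  m=+5: Y*=(0.001179, 0.000855)  Y=(0.005996, -0.006820)  product (0.000013, -0.000003)
  m=+6: Y*=(-0.000020, -0.000105)  Y=(-0.000927, 0.000382)  product (0.000000, 0.000000)
Accumulated sum (0.037485, -0.000000); after 4π/(2l+1) scaling, (0.036235, -0.000000) ⇒ P_6 = 0.036235

0.036235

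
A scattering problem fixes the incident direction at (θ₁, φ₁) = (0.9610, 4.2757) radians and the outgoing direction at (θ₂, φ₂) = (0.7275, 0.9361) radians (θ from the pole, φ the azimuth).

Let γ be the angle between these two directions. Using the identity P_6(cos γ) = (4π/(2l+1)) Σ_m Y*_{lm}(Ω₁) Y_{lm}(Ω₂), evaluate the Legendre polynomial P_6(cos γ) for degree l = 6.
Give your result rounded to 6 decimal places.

Summing Y*_{l m}(θ₁,φ₁)·Y_{l m}(θ₂,φ₂) over m ∈ [−6, 6]; prefactor 4π/(2·6+1) = 0.966644:
  [-6]  conj(Y_{6,-6})(Ω₁) = +0.127123+0.073032i ; Y_{6,-6}(Ω₂) = +0.032837+0.025833i ; Δ = +0.002288+0.005682i
  [-5]  conj(Y_{6,-5})(Ω₁) = -0.290274+0.204024i ; Y_{6,-5}(Ω₂) = -0.005182+0.162459i ; Δ = -0.031641-0.048215i
  [-4]  conj(Y_{6,-4})(Ω₁) = -0.073555-0.413697i ; Y_{6,-4}(Ω₂) = -0.295171+0.203156i ; Δ = +0.105756+0.107168i
  [-3]  conj(Y_{6,-3})(Ω₁) = +0.120697+0.032202i ; Y_{6,-3}(Ω₂) = -0.423898-0.146757i ; Δ = -0.046437-0.031364i
  [-2]  conj(Y_{6,-2})(Ω₁) = +0.190299-0.227118i ; Y_{6,-2}(Ω₂) = -0.052449-0.168715i ; Δ = -0.048299-0.020194i
  [-1]  conj(Y_{6,-1})(Ω₁) = +0.105494+0.226022i ; Y_{6,-1}(Ω₂) = -0.177922+0.241633i ; Δ = -0.073384-0.014723i
  [+0]  conj(Y_{6,0})(Ω₁) = +0.235387-0.000000i ; Y_{6,0}(Ω₂) = -0.276421+0.000000i ; Δ = -0.065066+0.000000i
  [+1]  conj(Y_{6,1})(Ω₁) = -0.105494+0.226022i ; Y_{6,1}(Ω₂) = +0.177922+0.241633i ; Δ = -0.073384+0.014723i
  [+2]  conj(Y_{6,2})(Ω₁) = +0.190299+0.227118i ; Y_{6,2}(Ω₂) = -0.052449+0.168715i ; Δ = -0.048299+0.020194i
  [+3]  conj(Y_{6,3})(Ω₁) = -0.120697+0.032202i ; Y_{6,3}(Ω₂) = +0.423898-0.146757i ; Δ = -0.046437+0.031364i
  [+4]  conj(Y_{6,4})(Ω₁) = -0.073555+0.413697i ; Y_{6,4}(Ω₂) = -0.295171-0.203156i ; Δ = +0.105756-0.107168i
  [+5]  conj(Y_{6,5})(Ω₁) = +0.290274+0.204024i ; Y_{6,5}(Ω₂) = +0.005182+0.162459i ; Δ = -0.031641+0.048215i
  [+6]  conj(Y_{6,6})(Ω₁) = +0.127123-0.073032i ; Y_{6,6}(Ω₂) = +0.032837-0.025833i ; Δ = +0.002288-0.005682i
Total Σ_m = -0.248501+0.000000i. Multiply by 0.966644: -0.240212+0.000000i. P_6(cos γ) = -0.240212

-0.240212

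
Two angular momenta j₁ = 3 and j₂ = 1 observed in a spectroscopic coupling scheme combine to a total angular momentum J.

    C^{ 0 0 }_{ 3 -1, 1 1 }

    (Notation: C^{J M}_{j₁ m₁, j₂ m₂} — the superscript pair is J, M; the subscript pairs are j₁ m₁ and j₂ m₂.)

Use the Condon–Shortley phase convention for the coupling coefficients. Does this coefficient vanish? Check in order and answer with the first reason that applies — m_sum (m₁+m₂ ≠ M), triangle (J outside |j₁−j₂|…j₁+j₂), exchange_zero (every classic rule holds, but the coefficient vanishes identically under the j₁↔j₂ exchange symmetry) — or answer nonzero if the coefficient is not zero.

triangle

m-sum: m₁+m₂ = -1+1 = 0, M = 0  ✓
triangle: need |j₁−j₂| ≤ J ≤ j₁+j₂, i.e. J ∈ [2, 4]; J = 0 is outside ✗ ⇒ coefficient is 0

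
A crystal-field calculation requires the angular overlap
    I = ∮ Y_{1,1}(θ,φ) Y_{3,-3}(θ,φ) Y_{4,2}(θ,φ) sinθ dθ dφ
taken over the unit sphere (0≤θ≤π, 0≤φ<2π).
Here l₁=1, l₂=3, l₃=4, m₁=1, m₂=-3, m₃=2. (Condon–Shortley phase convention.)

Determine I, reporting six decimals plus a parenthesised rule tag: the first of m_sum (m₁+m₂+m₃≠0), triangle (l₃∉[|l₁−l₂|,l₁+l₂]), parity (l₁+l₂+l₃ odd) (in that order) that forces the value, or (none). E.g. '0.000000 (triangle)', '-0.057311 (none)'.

0.061558 (none)

Rules hold: Σm=0, L=8 even, 2≤4≤4.
N = 3·7·9 = 189
Δ = 0!·2!·6!/9! = 1/252
Racah Σ t=0..0: t=0:+1/36 = 1/36
⇒ 3j(1 3 4; 0 0 0)² = 4/63, sgn +1
Racah Σ t=0..0: t=0:+1/1440 = 1/1440
⇒ 3j(1 3 4; 1 -3 2)² = 1/252, sgn +1
4πI² = N·(3j₀)²·(3jₘ)² = 1/21
I = +1·√(0.047619/4π) = 0.06155813
No selection rule forces the value: the integral is nonzero (none).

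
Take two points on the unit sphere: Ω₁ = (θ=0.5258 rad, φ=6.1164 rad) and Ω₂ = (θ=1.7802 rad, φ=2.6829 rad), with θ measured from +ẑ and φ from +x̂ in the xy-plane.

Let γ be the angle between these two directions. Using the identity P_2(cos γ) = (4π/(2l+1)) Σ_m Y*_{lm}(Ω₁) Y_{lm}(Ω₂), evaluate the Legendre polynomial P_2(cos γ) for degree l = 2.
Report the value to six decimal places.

Term-by-term m-sum for l=2 (normalisation 4π/5 = 2.513274):
  m=-2: (0.09194 - 0.03186j) × (0.22467 + 0.29345j) = 0.03001 + 0.01982j  (running Σ = 0.03001 + 0.01982j)
  m=-1: (0.33072 - 0.05568j) × (0.14085 + 0.06955j) = 0.05045 + 0.01516j  (running Σ = 0.08046 + 0.03498j)
  m=0: (0.39243 + 0.00000j) × (-0.27450 + 0.00000j) = -0.10772 + 0.00000j  (running Σ = -0.02727 + 0.03498j)
  m=1: (-0.33072 - 0.05568j) × (-0.14085 + 0.06955j) = 0.05045 - 0.01516j  (running Σ = 0.02319 + 0.01982j)
  m=2: (0.09194 + 0.03186j) × (0.22467 - 0.29345j) = 0.03001 - 0.01982j  (running Σ = 0.05319 - 0.00000j)
Σ over m = 0.05319 - 0.00000j; ×(4π/5) → 0.13369 - 0.00000j. Real part: 0.133691

0.133691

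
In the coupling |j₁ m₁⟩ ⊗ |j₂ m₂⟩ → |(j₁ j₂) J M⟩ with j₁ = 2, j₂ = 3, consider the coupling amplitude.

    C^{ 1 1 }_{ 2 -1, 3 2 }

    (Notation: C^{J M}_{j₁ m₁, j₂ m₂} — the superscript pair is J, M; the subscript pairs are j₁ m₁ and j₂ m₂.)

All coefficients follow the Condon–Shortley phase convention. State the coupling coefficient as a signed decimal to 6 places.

j₁+j₂−J=4  J+j₁−j₂=0  J−j₁+j₂=2  j₁+j₂+J+1=7
(j₁±m₁, j₂±m₂, J±M) = (1,3,5,1,2,0)
P² = 288/7
sum k=3..3:
  [3] −1/12 = -1/12
S = -1/12
C² = P²·S² = 2/7 ; C = -0.534522

−√(2/7) = -0.534522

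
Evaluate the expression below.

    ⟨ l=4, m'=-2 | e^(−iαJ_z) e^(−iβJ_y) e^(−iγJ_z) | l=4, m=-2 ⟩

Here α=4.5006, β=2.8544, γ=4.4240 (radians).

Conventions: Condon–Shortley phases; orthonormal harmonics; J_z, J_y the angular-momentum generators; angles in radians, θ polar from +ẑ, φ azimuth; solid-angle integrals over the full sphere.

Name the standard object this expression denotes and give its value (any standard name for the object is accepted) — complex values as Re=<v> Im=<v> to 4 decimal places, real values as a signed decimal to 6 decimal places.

This is a Wigner D-matrix element — the rotation-matrix element ⟨l m'| R(α,β,γ) |l m⟩ in the angular-momentum basis.
D^4_{-2,-2}(4.5006,2.8544,4.4240) = e^{-i·-2·4.5006}·d^4_{-2,-2}(2.8544)·e^{-i·-2·4.4240}. Compute d first:
Half-angle: c=0.143103, s=0.989708. N=√(2·720·2·720)=1440.000000
Admissible k: 0..2 (factorial args all ≥0)
  k=0: (−1)^0·1440.0000/(1440)·0.1431^8·0.9897^0 = +0.000000
  k=1: (−1)^1·1440.0000/(120)·0.1431^6·0.9897^2 = -0.000101
  k=2: (−1)^2·1440.0000/(96)·0.1431^4·0.9897^4 = +0.006036
d^4_{-2,-2}(2.8544) = +0.000000 -0.000101 +0.006036 = +0.005935
Attach z-rotation phases: D = e^{-i(-2)(4.5006)}·(+0.005935)·e^{-i(-2)(4.4240)} = +0.003205-0.004995i

Wigner D-matrix element, Re=0.0032 Im=-0.0050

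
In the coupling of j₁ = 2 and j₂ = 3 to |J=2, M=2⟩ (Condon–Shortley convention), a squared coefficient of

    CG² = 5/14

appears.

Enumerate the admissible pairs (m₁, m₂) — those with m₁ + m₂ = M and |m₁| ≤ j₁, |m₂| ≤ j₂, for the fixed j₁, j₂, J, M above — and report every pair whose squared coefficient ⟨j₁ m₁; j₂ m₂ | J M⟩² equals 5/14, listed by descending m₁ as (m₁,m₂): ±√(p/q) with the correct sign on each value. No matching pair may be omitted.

(0,2): +√(5/14); (-1,3): −√(5/14)

Admissible pairs with m₁+m₂ = M = 2: (-1,3), (0,2), (1,1), (2,0)
  (m₁,m₂)=(2,0): CG² = 1/14, CG = +√(1/14)
  (m₁,m₂)=(1,1): CG² = 3/14, CG = −√(3/14)
  (m₁,m₂)=(0,2): CG² = 5/14, CG = +√(5/14)   ← matches the target
  (m₁,m₂)=(-1,3): CG² = 5/14, CG = −√(5/14)   ← matches the target
Pairs with CG² = 5/14: (0,2): +√(5/14); (-1,3): −√(5/14)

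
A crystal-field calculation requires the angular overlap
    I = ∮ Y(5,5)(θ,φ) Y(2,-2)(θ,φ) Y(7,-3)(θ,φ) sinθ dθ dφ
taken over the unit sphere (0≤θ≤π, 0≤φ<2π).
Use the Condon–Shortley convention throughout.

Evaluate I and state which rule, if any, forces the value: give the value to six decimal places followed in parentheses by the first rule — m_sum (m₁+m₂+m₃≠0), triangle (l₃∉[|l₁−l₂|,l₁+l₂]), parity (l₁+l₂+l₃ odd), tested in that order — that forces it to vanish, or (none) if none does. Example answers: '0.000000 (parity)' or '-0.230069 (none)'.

m-sum 0 ✓  L=14 even ✓  3≤7≤7 ✓
Π(2lᵢ+1) = 11×5×15 = 825
triangle coeff Δ(5,2,7) = 1/15015
Σ_t [0,0]: t=0:+1/57600 = 1/57600
(3j)²=21/715 [(5 2 7; 0 0 0)], sign=-1
Σ_t [0,0]: t=0:+1/87091200 = 1/87091200
(3j)²=1/15015 [(5 2 7; 5 -2 -3)], sign=+1
⇒ 4πI² = 3/1859
I = (-1)√(3/1859/(4π)) = -0.01133225
No selection rule forces the value: the integral is nonzero (none).

-0.011332 (none)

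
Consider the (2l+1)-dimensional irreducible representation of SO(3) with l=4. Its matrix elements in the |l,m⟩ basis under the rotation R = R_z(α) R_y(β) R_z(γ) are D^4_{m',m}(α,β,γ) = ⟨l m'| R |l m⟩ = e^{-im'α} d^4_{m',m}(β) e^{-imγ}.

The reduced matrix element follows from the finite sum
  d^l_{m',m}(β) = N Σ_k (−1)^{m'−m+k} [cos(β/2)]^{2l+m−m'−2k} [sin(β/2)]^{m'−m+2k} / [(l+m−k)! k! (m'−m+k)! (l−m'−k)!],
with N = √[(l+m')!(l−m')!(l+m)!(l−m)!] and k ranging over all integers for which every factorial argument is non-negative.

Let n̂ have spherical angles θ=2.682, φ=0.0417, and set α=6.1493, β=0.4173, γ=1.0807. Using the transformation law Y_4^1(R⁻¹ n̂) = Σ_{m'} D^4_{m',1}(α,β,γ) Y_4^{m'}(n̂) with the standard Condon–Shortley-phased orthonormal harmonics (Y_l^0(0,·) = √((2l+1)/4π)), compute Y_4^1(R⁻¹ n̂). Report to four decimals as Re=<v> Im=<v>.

Need the full column D^4_{m',1} for m'=−4..4 at α=6.1493, β=0.4173, γ=1.0807.
cos(β/2)=0.978311, sin(β/2)=0.207139
d^4_{-4,1}: single k=5 term ⇒ +0.002672;  D = -0.000121-0.002669i
d^4_{-3,1}: k∈[4..5] ⇒ +0.022309 -0.000600 = +0.021709;  D = +0.001917-0.021624i
d^4_{-2,1}: k∈[3..5] ⇒ +0.112639 -0.007574 +0.000068 = +0.105132;  D = +0.023182-0.102545i
d^4_{-1,1}: k∈[2..5] ⇒ +0.376173 -0.050592 +0.001134 -0.000003 = +0.326712;  D = +0.113933-0.306203i
d^4_{0,1}: k∈[1..4] ⇒ +0.794543 -0.213717 +0.009581 -0.000072 = +0.590335;  D = +0.277877-0.520846i
d^4_{1,1}: k∈[0..3] ⇒ +0.839106 -0.564260 +0.050592 -0.000756 = +0.324682;  D = +0.189702-0.263499i
d^4_{2,1}: k∈[0..2] ⇒ -0.753770 +0.168958 -0.005050 = -0.589861;  D = -0.405455+0.428418i
d^4_{3,1}: k∈[0..1] ⇒ +0.298578 -0.022309 = +0.276269;  D = +0.214986-0.173511i
d^4_{4,1}: single k=0 term ⇒ -0.059603;  D = -0.050963+0.030907i
Y_4^{m'}(θ=2.682,φ=0.0417) and Σ D·Y over m':
  (-0.0001-0.0027i)·(+0.0169-0.0028i)  (+0.0019-0.0216i)·(-0.0971+0.0122i)  (+0.0232-0.1025i)·(+0.3032-0.0253i)  (+0.1139-0.3062i)·(-0.4928+0.0206i)  (+0.2779-0.5208i)·(+0.1570+0.0000i)  (+0.1897-0.2635i)·(+0.4928+0.0206i)  (-0.4055+0.4284i)·(+0.3032+0.0253i)  (+0.2150-0.1735i)·(+0.0971+0.0122i)  (-0.0510+0.0309i)·(+0.0169+0.0028i)
Y_4^1(R⁻¹ n̂) = -0.014554+0.021672i

Re=-0.0146 Im=0.0217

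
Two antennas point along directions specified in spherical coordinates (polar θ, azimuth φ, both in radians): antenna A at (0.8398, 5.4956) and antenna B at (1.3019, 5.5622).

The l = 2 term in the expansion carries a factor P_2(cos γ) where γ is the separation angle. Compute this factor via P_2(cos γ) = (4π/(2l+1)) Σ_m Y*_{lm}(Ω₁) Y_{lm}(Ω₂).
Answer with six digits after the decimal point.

0.697586

Term-by-term m-sum for l=2 (normalisation 4π/5 = 2.513274):
  m=-2: Y*=-0.00094 - 0.21411j  Y=0.04612 + 0.35604j  product 0.07619 - 0.01021j
  m=-1: Y*=0.27093 - 0.27212j  Y=0.14863 + 0.13062j  product 0.07581 - 0.00506j
  m=+0: Y*=0.10632 + 0.00000j  Y=-0.24861 + 0.00000j  product -0.02643 + 0.00000j
  m=+1: Y*=-0.27093 - 0.27212j  Y=-0.14863 + 0.13062j  product 0.07581 + 0.00506j
  m=+2: Y*=-0.00094 + 0.21411j  Y=0.04612 - 0.35604j  product 0.07619 + 0.01021j
Total Σ_m = 0.27756 + 0.00000j. Multiply by 2.513274: 0.69759 + 0.00000j. P_2(cos γ) = 0.697586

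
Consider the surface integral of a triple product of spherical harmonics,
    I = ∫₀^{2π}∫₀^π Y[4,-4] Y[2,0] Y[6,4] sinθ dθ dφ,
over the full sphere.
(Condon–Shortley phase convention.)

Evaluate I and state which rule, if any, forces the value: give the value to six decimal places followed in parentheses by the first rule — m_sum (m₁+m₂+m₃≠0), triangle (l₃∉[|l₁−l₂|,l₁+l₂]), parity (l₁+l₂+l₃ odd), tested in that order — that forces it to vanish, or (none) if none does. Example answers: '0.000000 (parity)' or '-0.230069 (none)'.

0.106690 (none)

Rules hold: Σm=0, L=12 even, 2≤6≤6.
N = 9·5·13 = 585
Δ = 0!·8!·4!/13! = 1/6435
Racah Σ t=0..0: t=0:+1/2304 = 1/2304
⇒ 3j(4 2 6; 0 0 0)² = 5/143, sgn +1
Racah Σ t=0..0: t=0:+1/161280 = 1/161280
⇒ 3j(4 2 6; -4 0 4)² = 1/143, sgn +1
4πI² = N·(3j₀)²·(3jₘ)² = 225/1573
I = +1·√(0.143039/4π) = 0.10668957
No selection rule forces the value: the integral is nonzero (none).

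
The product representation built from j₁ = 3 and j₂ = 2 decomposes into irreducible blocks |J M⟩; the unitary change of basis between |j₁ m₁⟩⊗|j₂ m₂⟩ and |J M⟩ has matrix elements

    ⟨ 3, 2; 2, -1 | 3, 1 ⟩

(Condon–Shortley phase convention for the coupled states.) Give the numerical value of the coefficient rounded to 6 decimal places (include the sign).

triangle: 2!×4!×2!/9! = 96/362880
(j±m)!: 5!×1!×1!×3!×4!×2! = 34560
prefactor² = (2J+1)×Δ×N² = 64
  k=0: +1/(0!×2!×1!×1!×3!×1!) = 1/12
  k=1: −1/(1!×1!×0!×0!×4!×2!) = -1/48
Σ = 1/16  ⇒  CG² = 64×(1/16)² = 1/4
CG = +√(1/4) = +0.500000

+0.500000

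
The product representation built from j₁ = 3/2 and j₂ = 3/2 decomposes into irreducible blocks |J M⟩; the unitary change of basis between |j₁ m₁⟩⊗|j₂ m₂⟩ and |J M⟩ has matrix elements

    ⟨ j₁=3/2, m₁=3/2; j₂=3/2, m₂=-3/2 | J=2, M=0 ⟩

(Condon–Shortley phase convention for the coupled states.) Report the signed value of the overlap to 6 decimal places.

√[5·1!2!2!/6! · 3!0!0!3!2!2!] = √(4)
  +(−1)^0/∏(0,1,0,0,2,2)! = 1/4  (running 1/4)
⟨..|..⟩ = √(4)·(1/4) = +0.500000

+√(1/4) = +0.500000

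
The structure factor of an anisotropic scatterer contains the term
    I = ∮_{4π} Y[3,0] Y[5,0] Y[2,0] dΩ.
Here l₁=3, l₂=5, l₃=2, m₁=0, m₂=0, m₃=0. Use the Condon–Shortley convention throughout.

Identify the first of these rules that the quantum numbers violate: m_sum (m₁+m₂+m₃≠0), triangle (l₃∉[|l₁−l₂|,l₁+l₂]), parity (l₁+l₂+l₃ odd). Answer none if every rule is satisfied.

none

Σmᵢ = 0  ✓
l₃∈[|l₁−l₂|,l₁+l₂]=[2,8], have l₃=2  ✓
Σlᵢ = 10 ⇒ even  ✓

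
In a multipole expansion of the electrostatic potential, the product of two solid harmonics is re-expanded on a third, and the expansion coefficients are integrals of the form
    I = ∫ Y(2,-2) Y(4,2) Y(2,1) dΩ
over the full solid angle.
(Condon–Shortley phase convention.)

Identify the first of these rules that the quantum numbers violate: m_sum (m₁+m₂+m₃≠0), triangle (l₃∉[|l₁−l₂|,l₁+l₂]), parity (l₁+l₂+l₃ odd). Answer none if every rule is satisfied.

azimuthal sum: -2 + 2 + 1 = 1  ✗
2 ≤ 2 ≤ 6 (triangle on l)
L = 2 + 4 + 2 = 8 (even)

m_sum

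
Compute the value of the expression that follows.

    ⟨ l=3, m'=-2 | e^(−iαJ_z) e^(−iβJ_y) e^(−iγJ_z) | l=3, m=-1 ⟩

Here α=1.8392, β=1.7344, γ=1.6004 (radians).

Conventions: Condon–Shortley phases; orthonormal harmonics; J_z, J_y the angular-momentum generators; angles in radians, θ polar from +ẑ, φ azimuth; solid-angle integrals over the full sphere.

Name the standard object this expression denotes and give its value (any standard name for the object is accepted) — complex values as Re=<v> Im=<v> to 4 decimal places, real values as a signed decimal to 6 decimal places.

This is a Wigner D-matrix element — the rotation-matrix element ⟨l m'| R(α,β,γ) |l m⟩ in the angular-momentum basis.
First d^3_{-2,-1}(β=1.7344), then the phase factors e^{-i(-2)α} and e^{-i(-1)γ}:
With c≡cos(β/2)=0.646964 and s≡sin(β/2)=0.762520, N=[1·120·2·24]^{1/2}=75.894664
Admissible k: 1..2 (factorial args all ≥0)
  k=1: (−1)^0·75.8947/(24)·0.6470^5·0.7625^1 = +0.273308
  k=2: (−1)^1·75.8947/(12)·0.6470^3·0.7625^3 = -0.759320
d^3_{-2,-1}(1.7344) = +0.273308 -0.759320 = -0.486012
Phases: e^{-i·(-2)·1.8392}=-0.859346-0.511395i, e^{-i·(-1)·1.6004}=-0.029599+0.999562i ⇒ D=-0.260798+0.410113i

Wigner D-matrix element, Re=-0.2608 Im=0.4101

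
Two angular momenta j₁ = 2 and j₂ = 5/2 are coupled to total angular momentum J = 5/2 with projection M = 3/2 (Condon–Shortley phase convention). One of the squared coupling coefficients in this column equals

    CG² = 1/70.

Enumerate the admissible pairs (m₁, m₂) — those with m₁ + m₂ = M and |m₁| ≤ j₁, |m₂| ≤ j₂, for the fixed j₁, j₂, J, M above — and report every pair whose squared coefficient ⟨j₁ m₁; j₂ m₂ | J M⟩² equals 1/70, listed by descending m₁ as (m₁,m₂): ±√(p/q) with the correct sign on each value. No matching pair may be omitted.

Admissible pairs with m₁+m₂ = M = 3/2: (-1,5/2), (0,3/2), (1,1/2), (2,-1/2)
  (m₁,m₂)=(2,-1/2): CG² = 27/70, CG = +√(27/70)
  (m₁,m₂)=(1,1/2): CG² = 6/35, CG = −√(6/35)
  (m₁,m₂)=(0,3/2): CG² = 1/70, CG = −√(1/70)   ← matches the target
  (m₁,m₂)=(-1,5/2): CG² = 3/7, CG = +√(3/7)
Pairs with CG² = 1/70: (0,3/2): −√(1/70)

(0,3/2): −√(1/70)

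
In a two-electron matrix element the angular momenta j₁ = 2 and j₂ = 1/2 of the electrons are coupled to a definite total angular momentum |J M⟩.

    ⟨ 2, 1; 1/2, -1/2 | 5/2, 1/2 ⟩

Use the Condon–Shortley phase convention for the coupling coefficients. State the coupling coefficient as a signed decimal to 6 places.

triangle: 0!·4!·1!/6! = 24/720
(j±m)!: 3!·1!·0!·1!·3!·2! = 72
prefactor² = (2J+1)·Δ·N² = 72/5
  k=0: +1/(0!·0!·1!·0!·3!·1!) = 1/6
Σ = 1/6  ⇒  CG² = 72/5·(1/6)² = 2/5
CG = +√(2/5) = +0.632456

+0.632456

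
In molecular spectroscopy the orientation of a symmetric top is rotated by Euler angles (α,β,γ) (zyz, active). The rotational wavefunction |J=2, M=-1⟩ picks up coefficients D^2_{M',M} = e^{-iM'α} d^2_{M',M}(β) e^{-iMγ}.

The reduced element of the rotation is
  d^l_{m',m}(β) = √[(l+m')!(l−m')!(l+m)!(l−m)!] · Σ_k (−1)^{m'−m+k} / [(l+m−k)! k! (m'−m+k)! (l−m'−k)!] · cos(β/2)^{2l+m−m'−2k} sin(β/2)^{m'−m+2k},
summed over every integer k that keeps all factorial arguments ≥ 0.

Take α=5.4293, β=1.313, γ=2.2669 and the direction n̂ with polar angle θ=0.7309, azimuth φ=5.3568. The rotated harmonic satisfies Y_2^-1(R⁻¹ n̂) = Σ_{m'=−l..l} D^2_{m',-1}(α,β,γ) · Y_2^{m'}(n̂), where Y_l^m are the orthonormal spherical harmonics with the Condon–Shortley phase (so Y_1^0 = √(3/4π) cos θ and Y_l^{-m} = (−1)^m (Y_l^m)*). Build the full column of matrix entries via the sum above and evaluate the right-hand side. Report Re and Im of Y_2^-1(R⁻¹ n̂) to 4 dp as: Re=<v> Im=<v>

Re=0.2033 Im=-0.2919

Need the full column D^2_{m',-1} for m'=−2..2 at α=5.4293, β=1.3130, γ=2.2669.
cos(β/2)=0.792133, sin(β/2)=0.610348
d^2_{-2,-1}: single k=1 term ⇒ +0.606740;  D = +0.514344+0.321844i
d^2_{-1,-1}: k∈[0..1] ⇒ +0.393725 -0.701250 = -0.307525;  D = -0.048321-0.303705i
d^2_{0,-1}: k∈[0..1] ⇒ -0.743101 +0.441171 = -0.301931;  D = +0.193608-0.231685i
d^2_{1,-1}: k∈[0..1] ⇒ +0.701250 -0.138775 = +0.562475;  D = -0.562354+0.011703i
d^2_{2,-1}: single k=0 term ⇒ -0.360214;  D = +0.242281+0.266561i
Y_2^{m'}(θ=0.7309,φ=5.3568) and Σ D·Y over m':
  (+0.5143+0.3218i)·(-0.0479+0.1653i)  (-0.0483-0.3037i)·(+0.2307+0.3070i)  (+0.1936-0.2317i)·(+0.2092+0.0000i)  (-0.5624+0.0117i)·(-0.2307+0.3070i)  (+0.2423+0.2666i)·(-0.0479-0.1653i)
Y_2^-1(R⁻¹ n̂) = +0.203325-0.291877i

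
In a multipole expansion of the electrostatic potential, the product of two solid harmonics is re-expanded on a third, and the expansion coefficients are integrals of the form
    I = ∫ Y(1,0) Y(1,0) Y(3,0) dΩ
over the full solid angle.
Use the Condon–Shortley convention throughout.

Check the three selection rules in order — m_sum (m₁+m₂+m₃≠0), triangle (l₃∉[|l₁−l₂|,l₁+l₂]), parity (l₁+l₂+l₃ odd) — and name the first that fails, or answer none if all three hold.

azimuthal sum: 0 + 0 + 0 = 0  ✓
l₃ must lie in [0,2]; have l₃=3  ✗
L = 1 + 1 + 3 = 5 (odd)

triangle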